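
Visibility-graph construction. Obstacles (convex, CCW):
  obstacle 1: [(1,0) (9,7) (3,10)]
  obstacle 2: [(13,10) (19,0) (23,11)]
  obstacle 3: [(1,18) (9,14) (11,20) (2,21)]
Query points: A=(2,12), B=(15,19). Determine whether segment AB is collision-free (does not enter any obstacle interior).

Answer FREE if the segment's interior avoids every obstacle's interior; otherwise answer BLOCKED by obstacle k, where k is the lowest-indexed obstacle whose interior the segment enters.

BLOCKED by obstacle 3

Obstacle 1 [(1,0) (9,7) (3,10)]:
  edge (1,0)–(9,7): clear
  edge (9,7)–(3,10): clear
  edge (3,10)–(1,0): clear
  midpoint (17/2,31/2) outside
  → clear
Obstacle 2 [(13,10) (19,0) (23,11)]:
  edge (13,10)–(19,0): clear
  edge (19,0)–(23,11): clear
  edge (23,11)–(13,10): clear
  midpoint (17/2,31/2) outside
  → clear
Obstacle 3 [(1,18) (9,14) (11,20) (2,21)]:
  edge (1,18)–(9,14): crosses AB
  edge (9,14)–(11,20): crosses AB
  edge (11,20)–(2,21): clear
  edge (2,21)–(1,18): clear
  → BLOCKED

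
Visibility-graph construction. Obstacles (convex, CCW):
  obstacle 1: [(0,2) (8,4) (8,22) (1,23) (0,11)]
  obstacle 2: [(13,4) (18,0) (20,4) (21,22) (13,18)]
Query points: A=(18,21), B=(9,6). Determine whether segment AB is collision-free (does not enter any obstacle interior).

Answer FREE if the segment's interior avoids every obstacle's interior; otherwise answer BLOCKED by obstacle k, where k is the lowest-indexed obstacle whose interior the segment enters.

Obstacle 1 [(0,2) (8,4) (8,22) (1,23) (0,11)]:
  edge (0,2)–(8,4): clear
  edge (8,4)–(8,22): clear
  edge (8,22)–(1,23): clear
  edge (1,23)–(0,11): clear
  edge (0,11)–(0,2): clear
  midpoint (27/2,27/2) outside
  → clear
Obstacle 2 [(13,4) (18,0) (20,4) (21,22) (13,18)]:
  edge (13,4)–(18,0): clear
  edge (18,0)–(20,4): clear
  edge (20,4)–(21,22): clear
  edge (21,22)–(13,18): crosses AB
  edge (13,18)–(13,4): crosses AB
  → BLOCKED

BLOCKED by obstacle 2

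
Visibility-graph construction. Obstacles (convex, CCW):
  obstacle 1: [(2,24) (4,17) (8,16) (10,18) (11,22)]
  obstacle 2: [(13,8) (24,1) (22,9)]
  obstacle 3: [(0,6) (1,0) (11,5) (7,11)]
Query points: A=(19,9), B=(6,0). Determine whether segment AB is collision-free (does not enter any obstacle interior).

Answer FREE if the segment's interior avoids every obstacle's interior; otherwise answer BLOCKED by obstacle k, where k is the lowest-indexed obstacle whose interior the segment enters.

Obstacle 1 [(2,24) (4,17) (8,16) (10,18) (11,22)]:
  edge (2,24)–(4,17): clear
  edge (4,17)–(8,16): clear
  edge (8,16)–(10,18): clear
  edge (10,18)–(11,22): clear
  edge (11,22)–(2,24): clear
  midpoint (25/2,9/2) outside
  → clear
Obstacle 2 [(13,8) (24,1) (22,9)]:
  edge (13,8)–(24,1): crosses AB
  edge (24,1)–(22,9): clear
  edge (22,9)–(13,8): crosses AB
  → BLOCKED
Obstacle 3 [(0,6) (1,0) (11,5) (7,11)]:
  edge (0,6)–(1,0): clear
  edge (1,0)–(11,5): clear
  edge (11,5)–(7,11): clear
  edge (7,11)–(0,6): clear
  midpoint (25/2,9/2) outside
  → clear

BLOCKED by obstacle 2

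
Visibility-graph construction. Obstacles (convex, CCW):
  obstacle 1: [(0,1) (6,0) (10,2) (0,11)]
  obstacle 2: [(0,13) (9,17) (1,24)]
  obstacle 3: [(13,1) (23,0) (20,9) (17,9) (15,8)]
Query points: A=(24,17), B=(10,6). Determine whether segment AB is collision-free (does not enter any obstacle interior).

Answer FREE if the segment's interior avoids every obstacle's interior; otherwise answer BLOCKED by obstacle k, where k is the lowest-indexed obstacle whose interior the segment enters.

FREE

Obstacle 1 [(0,1) (6,0) (10,2) (0,11)]:
  edge (0,1)–(6,0): clear
  edge (6,0)–(10,2): clear
  edge (10,2)–(0,11): clear
  edge (0,11)–(0,1): clear
  midpoint (17,23/2) outside
  → clear
Obstacle 2 [(0,13) (9,17) (1,24)]:
  edge (0,13)–(9,17): clear
  edge (9,17)–(1,24): clear
  edge (1,24)–(0,13): clear
  midpoint (17,23/2) outside
  → clear
Obstacle 3 [(13,1) (23,0) (20,9) (17,9) (15,8)]:
  edge (13,1)–(23,0): clear
  edge (23,0)–(20,9): clear
  edge (20,9)–(17,9): clear
  edge (17,9)–(15,8): clear
  edge (15,8)–(13,1): clear
  midpoint (17,23/2) outside
  → clear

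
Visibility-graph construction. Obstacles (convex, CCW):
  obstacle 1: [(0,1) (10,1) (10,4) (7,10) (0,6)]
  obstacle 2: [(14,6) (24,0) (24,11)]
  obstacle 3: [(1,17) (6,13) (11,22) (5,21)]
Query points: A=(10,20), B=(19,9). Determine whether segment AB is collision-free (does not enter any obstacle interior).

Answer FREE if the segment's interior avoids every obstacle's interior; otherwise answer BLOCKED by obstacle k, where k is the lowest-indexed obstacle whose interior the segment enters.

Obstacle 1 [(0,1) (10,1) (10,4) (7,10) (0,6)]:
  edge (0,1)–(10,1): clear
  edge (10,1)–(10,4): clear
  edge (10,4)–(7,10): clear
  edge (7,10)–(0,6): clear
  edge (0,6)–(0,1): clear
  midpoint (29/2,29/2) outside
  → clear
Obstacle 2 [(14,6) (24,0) (24,11)]:
  edge (14,6)–(24,0): clear
  edge (24,0)–(24,11): clear
  edge (24,11)–(14,6): clear
  midpoint (29/2,29/2) outside
  → clear
Obstacle 3 [(1,17) (6,13) (11,22) (5,21)]:
  edge (1,17)–(6,13): clear
  edge (6,13)–(11,22): clear
  edge (11,22)–(5,21): clear
  edge (5,21)–(1,17): clear
  midpoint (29/2,29/2) outside
  → clear

FREE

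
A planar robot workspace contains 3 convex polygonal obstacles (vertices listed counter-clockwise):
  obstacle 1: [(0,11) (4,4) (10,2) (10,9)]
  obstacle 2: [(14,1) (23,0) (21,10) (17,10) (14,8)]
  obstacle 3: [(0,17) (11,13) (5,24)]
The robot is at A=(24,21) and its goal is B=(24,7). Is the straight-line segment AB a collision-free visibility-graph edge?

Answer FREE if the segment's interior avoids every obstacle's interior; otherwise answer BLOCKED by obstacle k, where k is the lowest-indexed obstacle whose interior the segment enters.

FREE

Obstacle 1 [(0,11) (4,4) (10,2) (10,9)]:
  edge (0,11)–(4,4): clear
  edge (4,4)–(10,2): clear
  edge (10,2)–(10,9): clear
  edge (10,9)–(0,11): clear
  midpoint (24,14) outside
  → clear
Obstacle 2 [(14,1) (23,0) (21,10) (17,10) (14,8)]:
  edge (14,1)–(23,0): clear
  edge (23,0)–(21,10): clear
  edge (21,10)–(17,10): clear
  edge (17,10)–(14,8): clear
  edge (14,8)–(14,1): clear
  midpoint (24,14) outside
  → clear
Obstacle 3 [(0,17) (11,13) (5,24)]:
  edge (0,17)–(11,13): clear
  edge (11,13)–(5,24): clear
  edge (5,24)–(0,17): clear
  midpoint (24,14) outside
  → clear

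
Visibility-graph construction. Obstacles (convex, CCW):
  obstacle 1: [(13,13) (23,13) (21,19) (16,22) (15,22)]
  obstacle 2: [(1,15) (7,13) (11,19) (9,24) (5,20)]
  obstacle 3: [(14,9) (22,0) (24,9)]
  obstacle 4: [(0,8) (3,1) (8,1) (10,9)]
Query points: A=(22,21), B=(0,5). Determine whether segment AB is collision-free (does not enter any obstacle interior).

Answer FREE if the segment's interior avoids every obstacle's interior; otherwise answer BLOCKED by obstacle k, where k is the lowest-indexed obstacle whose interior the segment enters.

Obstacle 1 [(13,13) (23,13) (21,19) (16,22) (15,22)]:
  edge (13,13)–(23,13): clear
  edge (23,13)–(21,19): clear
  edge (21,19)–(16,22): crosses AB
  edge (16,22)–(15,22): clear
  edge (15,22)–(13,13): crosses AB
  → BLOCKED
Obstacle 2 [(1,15) (7,13) (11,19) (9,24) (5,20)]:
  edge (1,15)–(7,13): clear
  edge (7,13)–(11,19): clear
  edge (11,19)–(9,24): clear
  edge (9,24)–(5,20): clear
  edge (5,20)–(1,15): clear
  midpoint (11,13) outside
  → clear
Obstacle 3 [(14,9) (22,0) (24,9)]:
  edge (14,9)–(22,0): clear
  edge (22,0)–(24,9): clear
  edge (24,9)–(14,9): clear
  midpoint (11,13) outside
  → clear
Obstacle 4 [(0,8) (3,1) (8,1) (10,9)]:
  edge (0,8)–(3,1): crosses AB
  edge (3,1)–(8,1): clear
  edge (8,1)–(10,9): clear
  edge (10,9)–(0,8): crosses AB
  → BLOCKED

BLOCKED by obstacle 1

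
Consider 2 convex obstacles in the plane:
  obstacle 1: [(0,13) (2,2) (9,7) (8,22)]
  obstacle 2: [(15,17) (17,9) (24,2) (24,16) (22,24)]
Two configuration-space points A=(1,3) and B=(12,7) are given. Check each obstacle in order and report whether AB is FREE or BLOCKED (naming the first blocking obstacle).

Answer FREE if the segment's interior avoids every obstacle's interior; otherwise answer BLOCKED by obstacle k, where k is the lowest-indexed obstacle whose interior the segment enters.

Obstacle 1 [(0,13) (2,2) (9,7) (8,22)]:
  edge (0,13)–(2,2): crosses AB
  edge (2,2)–(9,7): crosses AB
  edge (9,7)–(8,22): clear
  edge (8,22)–(0,13): clear
  → BLOCKED
Obstacle 2 [(15,17) (17,9) (24,2) (24,16) (22,24)]:
  edge (15,17)–(17,9): clear
  edge (17,9)–(24,2): clear
  edge (24,2)–(24,16): clear
  edge (24,16)–(22,24): clear
  edge (22,24)–(15,17): clear
  midpoint (13/2,5) outside
  → clear

BLOCKED by obstacle 1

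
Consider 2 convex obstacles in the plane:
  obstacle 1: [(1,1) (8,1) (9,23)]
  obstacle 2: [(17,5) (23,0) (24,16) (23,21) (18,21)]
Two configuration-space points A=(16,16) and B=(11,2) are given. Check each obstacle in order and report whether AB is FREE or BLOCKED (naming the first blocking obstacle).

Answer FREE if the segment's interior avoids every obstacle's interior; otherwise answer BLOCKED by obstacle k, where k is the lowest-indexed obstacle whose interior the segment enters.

Obstacle 1 [(1,1) (8,1) (9,23)]:
  edge (1,1)–(8,1): clear
  edge (8,1)–(9,23): clear
  edge (9,23)–(1,1): clear
  midpoint (27/2,9) outside
  → clear
Obstacle 2 [(17,5) (23,0) (24,16) (23,21) (18,21)]:
  edge (17,5)–(23,0): clear
  edge (23,0)–(24,16): clear
  edge (24,16)–(23,21): clear
  edge (23,21)–(18,21): clear
  edge (18,21)–(17,5): clear
  midpoint (27/2,9) outside
  → clear

FREE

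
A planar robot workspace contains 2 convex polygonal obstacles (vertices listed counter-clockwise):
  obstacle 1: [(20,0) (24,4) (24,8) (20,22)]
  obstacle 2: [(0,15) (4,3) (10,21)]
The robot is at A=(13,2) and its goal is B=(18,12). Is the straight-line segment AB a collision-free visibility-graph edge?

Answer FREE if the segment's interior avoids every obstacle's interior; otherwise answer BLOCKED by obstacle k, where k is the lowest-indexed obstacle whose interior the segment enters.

FREE

Obstacle 1 [(20,0) (24,4) (24,8) (20,22)]:
  edge (20,0)–(24,4): clear
  edge (24,4)–(24,8): clear
  edge (24,8)–(20,22): clear
  edge (20,22)–(20,0): clear
  midpoint (31/2,7) outside
  → clear
Obstacle 2 [(0,15) (4,3) (10,21)]:
  edge (0,15)–(4,3): clear
  edge (4,3)–(10,21): clear
  edge (10,21)–(0,15): clear
  midpoint (31/2,7) outside
  → clear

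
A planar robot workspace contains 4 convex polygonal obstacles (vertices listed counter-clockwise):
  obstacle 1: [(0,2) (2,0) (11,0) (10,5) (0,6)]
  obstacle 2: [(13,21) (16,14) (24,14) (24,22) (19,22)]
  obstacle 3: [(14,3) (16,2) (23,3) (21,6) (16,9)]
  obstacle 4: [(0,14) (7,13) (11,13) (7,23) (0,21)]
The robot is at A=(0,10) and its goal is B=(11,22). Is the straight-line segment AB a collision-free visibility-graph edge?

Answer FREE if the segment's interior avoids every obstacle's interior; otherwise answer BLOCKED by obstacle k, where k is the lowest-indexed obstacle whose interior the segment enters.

Obstacle 1 [(0,2) (2,0) (11,0) (10,5) (0,6)]:
  edge (0,2)–(2,0): clear
  edge (2,0)–(11,0): clear
  edge (11,0)–(10,5): clear
  edge (10,5)–(0,6): clear
  edge (0,6)–(0,2): clear
  midpoint (11/2,16) outside
  → clear
Obstacle 2 [(13,21) (16,14) (24,14) (24,22) (19,22)]:
  edge (13,21)–(16,14): clear
  edge (16,14)–(24,14): clear
  edge (24,14)–(24,22): clear
  edge (24,22)–(19,22): clear
  edge (19,22)–(13,21): clear
  midpoint (11/2,16) outside
  → clear
Obstacle 3 [(14,3) (16,2) (23,3) (21,6) (16,9)]:
  edge (14,3)–(16,2): clear
  edge (16,2)–(23,3): clear
  edge (23,3)–(21,6): clear
  edge (21,6)–(16,9): clear
  edge (16,9)–(14,3): clear
  midpoint (11/2,16) outside
  → clear
Obstacle 4 [(0,14) (7,13) (11,13) (7,23) (0,21)]:
  edge (0,14)–(7,13): crosses AB
  edge (7,13)–(11,13): clear
  edge (11,13)–(7,23): crosses AB
  edge (7,23)–(0,21): clear
  edge (0,21)–(0,14): clear
  → BLOCKED

BLOCKED by obstacle 4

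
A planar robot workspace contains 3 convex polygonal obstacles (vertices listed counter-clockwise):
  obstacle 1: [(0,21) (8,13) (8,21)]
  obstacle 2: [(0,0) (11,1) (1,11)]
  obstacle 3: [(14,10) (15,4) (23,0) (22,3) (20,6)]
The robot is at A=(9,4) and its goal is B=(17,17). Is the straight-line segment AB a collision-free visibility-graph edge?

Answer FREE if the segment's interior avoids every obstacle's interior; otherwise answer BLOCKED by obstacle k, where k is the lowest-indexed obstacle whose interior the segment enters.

FREE

Obstacle 1 [(0,21) (8,13) (8,21)]:
  edge (0,21)–(8,13): clear
  edge (8,13)–(8,21): clear
  edge (8,21)–(0,21): clear
  midpoint (13,21/2) outside
  → clear
Obstacle 2 [(0,0) (11,1) (1,11)]:
  edge (0,0)–(11,1): clear
  edge (11,1)–(1,11): clear
  edge (1,11)–(0,0): clear
  midpoint (13,21/2) outside
  → clear
Obstacle 3 [(14,10) (15,4) (23,0) (22,3) (20,6)]:
  edge (14,10)–(15,4): clear
  edge (15,4)–(23,0): clear
  edge (23,0)–(22,3): clear
  edge (22,3)–(20,6): clear
  edge (20,6)–(14,10): clear
  midpoint (13,21/2) outside
  → clear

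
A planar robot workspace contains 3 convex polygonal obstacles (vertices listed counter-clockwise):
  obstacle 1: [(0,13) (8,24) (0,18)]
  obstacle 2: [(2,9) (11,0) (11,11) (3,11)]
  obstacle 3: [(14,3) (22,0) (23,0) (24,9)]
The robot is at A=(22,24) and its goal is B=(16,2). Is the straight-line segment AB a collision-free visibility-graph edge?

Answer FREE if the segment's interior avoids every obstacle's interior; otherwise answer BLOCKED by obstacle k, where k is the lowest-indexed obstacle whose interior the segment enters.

BLOCKED by obstacle 3

Obstacle 1 [(0,13) (8,24) (0,18)]:
  edge (0,13)–(8,24): clear
  edge (8,24)–(0,18): clear
  edge (0,18)–(0,13): clear
  midpoint (19,13) outside
  → clear
Obstacle 2 [(2,9) (11,0) (11,11) (3,11)]:
  edge (2,9)–(11,0): clear
  edge (11,0)–(11,11): clear
  edge (11,11)–(3,11): clear
  edge (3,11)–(2,9): clear
  midpoint (19,13) outside
  → clear
Obstacle 3 [(14,3) (22,0) (23,0) (24,9)]:
  edge (14,3)–(22,0): crosses AB
  edge (22,0)–(23,0): clear
  edge (23,0)–(24,9): clear
  edge (24,9)–(14,3): crosses AB
  → BLOCKED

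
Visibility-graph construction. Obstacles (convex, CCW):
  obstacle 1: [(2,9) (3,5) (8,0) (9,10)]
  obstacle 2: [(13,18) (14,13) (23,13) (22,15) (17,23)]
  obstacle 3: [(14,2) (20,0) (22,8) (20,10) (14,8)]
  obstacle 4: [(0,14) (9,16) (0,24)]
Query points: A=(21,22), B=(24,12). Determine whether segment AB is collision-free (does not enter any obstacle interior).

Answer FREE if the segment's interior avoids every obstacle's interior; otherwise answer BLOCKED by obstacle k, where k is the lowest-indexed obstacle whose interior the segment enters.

FREE

Obstacle 1 [(2,9) (3,5) (8,0) (9,10)]:
  edge (2,9)–(3,5): clear
  edge (3,5)–(8,0): clear
  edge (8,0)–(9,10): clear
  edge (9,10)–(2,9): clear
  midpoint (45/2,17) outside
  → clear
Obstacle 2 [(13,18) (14,13) (23,13) (22,15) (17,23)]:
  edge (13,18)–(14,13): clear
  edge (14,13)–(23,13): clear
  edge (23,13)–(22,15): clear
  edge (22,15)–(17,23): clear
  edge (17,23)–(13,18): clear
  midpoint (45/2,17) outside
  → clear
Obstacle 3 [(14,2) (20,0) (22,8) (20,10) (14,8)]:
  edge (14,2)–(20,0): clear
  edge (20,0)–(22,8): clear
  edge (22,8)–(20,10): clear
  edge (20,10)–(14,8): clear
  edge (14,8)–(14,2): clear
  midpoint (45/2,17) outside
  → clear
Obstacle 4 [(0,14) (9,16) (0,24)]:
  edge (0,14)–(9,16): clear
  edge (9,16)–(0,24): clear
  edge (0,24)–(0,14): clear
  midpoint (45/2,17) outside
  → clear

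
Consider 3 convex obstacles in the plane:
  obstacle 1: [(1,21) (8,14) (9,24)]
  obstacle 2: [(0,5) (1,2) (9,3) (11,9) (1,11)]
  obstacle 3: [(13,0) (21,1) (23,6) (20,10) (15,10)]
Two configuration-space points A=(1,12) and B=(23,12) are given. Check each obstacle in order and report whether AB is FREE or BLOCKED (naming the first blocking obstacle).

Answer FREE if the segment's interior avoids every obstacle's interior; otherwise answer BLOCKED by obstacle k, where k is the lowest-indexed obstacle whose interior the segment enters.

FREE

Obstacle 1 [(1,21) (8,14) (9,24)]:
  edge (1,21)–(8,14): clear
  edge (8,14)–(9,24): clear
  edge (9,24)–(1,21): clear
  midpoint (12,12) outside
  → clear
Obstacle 2 [(0,5) (1,2) (9,3) (11,9) (1,11)]:
  edge (0,5)–(1,2): clear
  edge (1,2)–(9,3): clear
  edge (9,3)–(11,9): clear
  edge (11,9)–(1,11): clear
  edge (1,11)–(0,5): clear
  midpoint (12,12) outside
  → clear
Obstacle 3 [(13,0) (21,1) (23,6) (20,10) (15,10)]:
  edge (13,0)–(21,1): clear
  edge (21,1)–(23,6): clear
  edge (23,6)–(20,10): clear
  edge (20,10)–(15,10): clear
  edge (15,10)–(13,0): clear
  midpoint (12,12) outside
  → clear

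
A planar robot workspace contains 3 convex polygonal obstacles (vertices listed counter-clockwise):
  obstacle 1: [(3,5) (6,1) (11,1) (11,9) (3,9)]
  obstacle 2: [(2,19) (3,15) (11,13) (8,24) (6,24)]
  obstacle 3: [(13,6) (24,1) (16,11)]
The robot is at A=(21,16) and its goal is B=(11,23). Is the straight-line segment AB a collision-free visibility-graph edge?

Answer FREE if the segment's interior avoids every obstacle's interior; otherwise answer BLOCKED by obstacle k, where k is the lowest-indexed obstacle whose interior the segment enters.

Obstacle 1 [(3,5) (6,1) (11,1) (11,9) (3,9)]:
  edge (3,5)–(6,1): clear
  edge (6,1)–(11,1): clear
  edge (11,1)–(11,9): clear
  edge (11,9)–(3,9): clear
  edge (3,9)–(3,5): clear
  midpoint (16,39/2) outside
  → clear
Obstacle 2 [(2,19) (3,15) (11,13) (8,24) (6,24)]:
  edge (2,19)–(3,15): clear
  edge (3,15)–(11,13): clear
  edge (11,13)–(8,24): clear
  edge (8,24)–(6,24): clear
  edge (6,24)–(2,19): clear
  midpoint (16,39/2) outside
  → clear
Obstacle 3 [(13,6) (24,1) (16,11)]:
  edge (13,6)–(24,1): clear
  edge (24,1)–(16,11): clear
  edge (16,11)–(13,6): clear
  midpoint (16,39/2) outside
  → clear

FREE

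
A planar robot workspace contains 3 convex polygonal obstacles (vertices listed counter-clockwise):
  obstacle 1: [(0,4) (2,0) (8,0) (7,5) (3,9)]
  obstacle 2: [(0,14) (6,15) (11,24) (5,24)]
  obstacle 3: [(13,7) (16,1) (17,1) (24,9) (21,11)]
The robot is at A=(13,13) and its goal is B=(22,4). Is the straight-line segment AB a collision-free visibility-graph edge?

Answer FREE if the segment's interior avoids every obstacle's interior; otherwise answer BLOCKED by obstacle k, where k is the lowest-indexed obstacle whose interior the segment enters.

Obstacle 1 [(0,4) (2,0) (8,0) (7,5) (3,9)]:
  edge (0,4)–(2,0): clear
  edge (2,0)–(8,0): clear
  edge (8,0)–(7,5): clear
  edge (7,5)–(3,9): clear
  edge (3,9)–(0,4): clear
  midpoint (35/2,17/2) outside
  → clear
Obstacle 2 [(0,14) (6,15) (11,24) (5,24)]:
  edge (0,14)–(6,15): clear
  edge (6,15)–(11,24): clear
  edge (11,24)–(5,24): clear
  edge (5,24)–(0,14): clear
  midpoint (35/2,17/2) outside
  → clear
Obstacle 3 [(13,7) (16,1) (17,1) (24,9) (21,11)]:
  edge (13,7)–(16,1): clear
  edge (16,1)–(17,1): clear
  edge (17,1)–(24,9): crosses AB
  edge (24,9)–(21,11): clear
  edge (21,11)–(13,7): crosses AB
  → BLOCKED

BLOCKED by obstacle 3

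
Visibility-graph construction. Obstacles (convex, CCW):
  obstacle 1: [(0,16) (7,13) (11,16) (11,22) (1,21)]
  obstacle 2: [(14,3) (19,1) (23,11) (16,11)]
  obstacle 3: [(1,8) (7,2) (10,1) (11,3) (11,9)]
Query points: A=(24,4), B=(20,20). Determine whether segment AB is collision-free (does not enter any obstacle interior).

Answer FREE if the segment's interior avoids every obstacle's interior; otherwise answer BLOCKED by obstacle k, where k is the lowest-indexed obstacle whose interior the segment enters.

BLOCKED by obstacle 2

Obstacle 1 [(0,16) (7,13) (11,16) (11,22) (1,21)]:
  edge (0,16)–(7,13): clear
  edge (7,13)–(11,16): clear
  edge (11,16)–(11,22): clear
  edge (11,22)–(1,21): clear
  edge (1,21)–(0,16): clear
  midpoint (22,12) outside
  → clear
Obstacle 2 [(14,3) (19,1) (23,11) (16,11)]:
  edge (14,3)–(19,1): clear
  edge (19,1)–(23,11): crosses AB
  edge (23,11)–(16,11): crosses AB
  edge (16,11)–(14,3): clear
  → BLOCKED
Obstacle 3 [(1,8) (7,2) (10,1) (11,3) (11,9)]:
  edge (1,8)–(7,2): clear
  edge (7,2)–(10,1): clear
  edge (10,1)–(11,3): clear
  edge (11,3)–(11,9): clear
  edge (11,9)–(1,8): clear
  midpoint (22,12) outside
  → clear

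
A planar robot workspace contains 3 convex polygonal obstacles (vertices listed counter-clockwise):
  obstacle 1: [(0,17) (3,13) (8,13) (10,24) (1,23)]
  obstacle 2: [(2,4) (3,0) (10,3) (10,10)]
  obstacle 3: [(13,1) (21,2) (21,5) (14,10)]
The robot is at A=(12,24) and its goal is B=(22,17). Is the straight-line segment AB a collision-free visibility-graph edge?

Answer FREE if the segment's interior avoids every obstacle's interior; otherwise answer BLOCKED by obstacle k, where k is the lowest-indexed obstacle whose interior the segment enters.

Obstacle 1 [(0,17) (3,13) (8,13) (10,24) (1,23)]:
  edge (0,17)–(3,13): clear
  edge (3,13)–(8,13): clear
  edge (8,13)–(10,24): clear
  edge (10,24)–(1,23): clear
  edge (1,23)–(0,17): clear
  midpoint (17,41/2) outside
  → clear
Obstacle 2 [(2,4) (3,0) (10,3) (10,10)]:
  edge (2,4)–(3,0): clear
  edge (3,0)–(10,3): clear
  edge (10,3)–(10,10): clear
  edge (10,10)–(2,4): clear
  midpoint (17,41/2) outside
  → clear
Obstacle 3 [(13,1) (21,2) (21,5) (14,10)]:
  edge (13,1)–(21,2): clear
  edge (21,2)–(21,5): clear
  edge (21,5)–(14,10): clear
  edge (14,10)–(13,1): clear
  midpoint (17,41/2) outside
  → clear

FREE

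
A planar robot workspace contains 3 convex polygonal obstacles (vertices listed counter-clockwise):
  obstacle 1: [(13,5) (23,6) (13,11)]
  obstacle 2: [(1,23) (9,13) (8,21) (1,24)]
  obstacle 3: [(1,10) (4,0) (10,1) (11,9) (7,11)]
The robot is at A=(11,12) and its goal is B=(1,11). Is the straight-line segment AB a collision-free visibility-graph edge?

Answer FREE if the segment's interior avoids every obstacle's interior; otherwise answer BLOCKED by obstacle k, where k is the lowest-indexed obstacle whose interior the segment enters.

FREE

Obstacle 1 [(13,5) (23,6) (13,11)]:
  edge (13,5)–(23,6): clear
  edge (23,6)–(13,11): clear
  edge (13,11)–(13,5): clear
  midpoint (6,23/2) outside
  → clear
Obstacle 2 [(1,23) (9,13) (8,21) (1,24)]:
  edge (1,23)–(9,13): clear
  edge (9,13)–(8,21): clear
  edge (8,21)–(1,24): clear
  edge (1,24)–(1,23): clear
  midpoint (6,23/2) outside
  → clear
Obstacle 3 [(1,10) (4,0) (10,1) (11,9) (7,11)]:
  edge (1,10)–(4,0): clear
  edge (4,0)–(10,1): clear
  edge (10,1)–(11,9): clear
  edge (11,9)–(7,11): clear
  edge (7,11)–(1,10): clear
  midpoint (6,23/2) outside
  → clear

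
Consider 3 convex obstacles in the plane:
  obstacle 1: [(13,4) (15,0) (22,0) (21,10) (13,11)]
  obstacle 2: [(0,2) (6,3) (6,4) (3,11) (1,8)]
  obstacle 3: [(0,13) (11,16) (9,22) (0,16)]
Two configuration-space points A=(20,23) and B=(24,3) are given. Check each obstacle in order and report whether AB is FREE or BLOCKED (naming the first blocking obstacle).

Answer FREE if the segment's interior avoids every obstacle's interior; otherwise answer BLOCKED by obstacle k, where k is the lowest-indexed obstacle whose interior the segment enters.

FREE

Obstacle 1 [(13,4) (15,0) (22,0) (21,10) (13,11)]:
  edge (13,4)–(15,0): clear
  edge (15,0)–(22,0): clear
  edge (22,0)–(21,10): clear
  edge (21,10)–(13,11): clear
  edge (13,11)–(13,4): clear
  midpoint (22,13) outside
  → clear
Obstacle 2 [(0,2) (6,3) (6,4) (3,11) (1,8)]:
  edge (0,2)–(6,3): clear
  edge (6,3)–(6,4): clear
  edge (6,4)–(3,11): clear
  edge (3,11)–(1,8): clear
  edge (1,8)–(0,2): clear
  midpoint (22,13) outside
  → clear
Obstacle 3 [(0,13) (11,16) (9,22) (0,16)]:
  edge (0,13)–(11,16): clear
  edge (11,16)–(9,22): clear
  edge (9,22)–(0,16): clear
  edge (0,16)–(0,13): clear
  midpoint (22,13) outside
  → clear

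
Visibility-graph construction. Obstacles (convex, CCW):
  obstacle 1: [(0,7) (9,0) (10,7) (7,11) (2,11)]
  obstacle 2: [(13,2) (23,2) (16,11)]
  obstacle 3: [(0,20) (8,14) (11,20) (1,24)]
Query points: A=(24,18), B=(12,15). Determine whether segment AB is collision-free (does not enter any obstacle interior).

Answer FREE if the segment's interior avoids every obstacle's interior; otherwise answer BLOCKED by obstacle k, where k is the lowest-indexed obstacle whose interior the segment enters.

FREE

Obstacle 1 [(0,7) (9,0) (10,7) (7,11) (2,11)]:
  edge (0,7)–(9,0): clear
  edge (9,0)–(10,7): clear
  edge (10,7)–(7,11): clear
  edge (7,11)–(2,11): clear
  edge (2,11)–(0,7): clear
  midpoint (18,33/2) outside
  → clear
Obstacle 2 [(13,2) (23,2) (16,11)]:
  edge (13,2)–(23,2): clear
  edge (23,2)–(16,11): clear
  edge (16,11)–(13,2): clear
  midpoint (18,33/2) outside
  → clear
Obstacle 3 [(0,20) (8,14) (11,20) (1,24)]:
  edge (0,20)–(8,14): clear
  edge (8,14)–(11,20): clear
  edge (11,20)–(1,24): clear
  edge (1,24)–(0,20): clear
  midpoint (18,33/2) outside
  → clear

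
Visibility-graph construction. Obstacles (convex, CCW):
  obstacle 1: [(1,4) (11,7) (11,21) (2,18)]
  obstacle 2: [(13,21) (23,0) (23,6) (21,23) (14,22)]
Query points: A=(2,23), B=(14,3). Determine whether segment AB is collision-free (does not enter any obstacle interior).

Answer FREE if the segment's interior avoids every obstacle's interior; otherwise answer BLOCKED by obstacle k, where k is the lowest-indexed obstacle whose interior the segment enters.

BLOCKED by obstacle 1

Obstacle 1 [(1,4) (11,7) (11,21) (2,18)]:
  edge (1,4)–(11,7): clear
  edge (11,7)–(11,21): crosses AB
  edge (11,21)–(2,18): crosses AB
  edge (2,18)–(1,4): clear
  → BLOCKED
Obstacle 2 [(13,21) (23,0) (23,6) (21,23) (14,22)]:
  edge (13,21)–(23,0): clear
  edge (23,0)–(23,6): clear
  edge (23,6)–(21,23): clear
  edge (21,23)–(14,22): clear
  edge (14,22)–(13,21): clear
  midpoint (8,13) outside
  → clear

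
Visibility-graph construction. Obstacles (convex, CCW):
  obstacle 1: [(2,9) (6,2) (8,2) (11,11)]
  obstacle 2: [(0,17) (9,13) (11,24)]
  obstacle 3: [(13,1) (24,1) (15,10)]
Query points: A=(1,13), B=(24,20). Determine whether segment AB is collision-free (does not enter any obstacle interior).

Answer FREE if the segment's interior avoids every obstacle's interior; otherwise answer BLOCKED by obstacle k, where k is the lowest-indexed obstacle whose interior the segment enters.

Obstacle 1 [(2,9) (6,2) (8,2) (11,11)]:
  edge (2,9)–(6,2): clear
  edge (6,2)–(8,2): clear
  edge (8,2)–(11,11): clear
  edge (11,11)–(2,9): clear
  midpoint (25/2,33/2) outside
  → clear
Obstacle 2 [(0,17) (9,13) (11,24)]:
  edge (0,17)–(9,13): crosses AB
  edge (9,13)–(11,24): crosses AB
  edge (11,24)–(0,17): clear
  → BLOCKED
Obstacle 3 [(13,1) (24,1) (15,10)]:
  edge (13,1)–(24,1): clear
  edge (24,1)–(15,10): clear
  edge (15,10)–(13,1): clear
  midpoint (25/2,33/2) outside
  → clear

BLOCKED by obstacle 2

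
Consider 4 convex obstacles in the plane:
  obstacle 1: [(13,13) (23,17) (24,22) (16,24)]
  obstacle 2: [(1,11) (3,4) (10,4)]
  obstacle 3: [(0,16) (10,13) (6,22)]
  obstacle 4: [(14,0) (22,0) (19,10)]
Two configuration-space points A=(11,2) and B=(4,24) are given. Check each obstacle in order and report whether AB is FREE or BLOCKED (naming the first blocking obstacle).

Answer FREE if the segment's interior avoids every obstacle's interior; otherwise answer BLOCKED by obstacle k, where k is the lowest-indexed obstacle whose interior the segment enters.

BLOCKED by obstacle 3

Obstacle 1 [(13,13) (23,17) (24,22) (16,24)]:
  edge (13,13)–(23,17): clear
  edge (23,17)–(24,22): clear
  edge (24,22)–(16,24): clear
  edge (16,24)–(13,13): clear
  midpoint (15/2,13) outside
  → clear
Obstacle 2 [(1,11) (3,4) (10,4)]:
  edge (1,11)–(3,4): clear
  edge (3,4)–(10,4): clear
  edge (10,4)–(1,11): clear
  midpoint (15/2,13) outside
  → clear
Obstacle 3 [(0,16) (10,13) (6,22)]:
  edge (0,16)–(10,13): crosses AB
  edge (10,13)–(6,22): clear
  edge (6,22)–(0,16): crosses AB
  → BLOCKED
Obstacle 4 [(14,0) (22,0) (19,10)]:
  edge (14,0)–(22,0): clear
  edge (22,0)–(19,10): clear
  edge (19,10)–(14,0): clear
  midpoint (15/2,13) outside
  → clear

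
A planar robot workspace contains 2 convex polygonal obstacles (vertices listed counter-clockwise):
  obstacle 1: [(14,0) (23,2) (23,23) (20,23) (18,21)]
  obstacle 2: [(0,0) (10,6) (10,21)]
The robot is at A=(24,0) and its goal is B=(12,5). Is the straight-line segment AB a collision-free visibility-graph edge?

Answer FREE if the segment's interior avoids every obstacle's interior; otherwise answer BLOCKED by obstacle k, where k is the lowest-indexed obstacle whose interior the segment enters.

Obstacle 1 [(14,0) (23,2) (23,23) (20,23) (18,21)]:
  edge (14,0)–(23,2): crosses AB
  edge (23,2)–(23,23): clear
  edge (23,23)–(20,23): clear
  edge (20,23)–(18,21): clear
  edge (18,21)–(14,0): crosses AB
  → BLOCKED
Obstacle 2 [(0,0) (10,6) (10,21)]:
  edge (0,0)–(10,6): clear
  edge (10,6)–(10,21): clear
  edge (10,21)–(0,0): clear
  midpoint (18,5/2) outside
  → clear

BLOCKED by obstacle 1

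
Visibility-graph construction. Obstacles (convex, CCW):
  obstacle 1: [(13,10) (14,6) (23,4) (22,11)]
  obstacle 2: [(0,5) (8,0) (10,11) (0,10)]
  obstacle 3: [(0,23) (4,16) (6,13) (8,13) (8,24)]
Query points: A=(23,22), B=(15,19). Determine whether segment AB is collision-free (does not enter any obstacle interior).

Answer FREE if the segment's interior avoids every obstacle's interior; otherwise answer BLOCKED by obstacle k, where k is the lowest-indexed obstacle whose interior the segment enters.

FREE

Obstacle 1 [(13,10) (14,6) (23,4) (22,11)]:
  edge (13,10)–(14,6): clear
  edge (14,6)–(23,4): clear
  edge (23,4)–(22,11): clear
  edge (22,11)–(13,10): clear
  midpoint (19,41/2) outside
  → clear
Obstacle 2 [(0,5) (8,0) (10,11) (0,10)]:
  edge (0,5)–(8,0): clear
  edge (8,0)–(10,11): clear
  edge (10,11)–(0,10): clear
  edge (0,10)–(0,5): clear
  midpoint (19,41/2) outside
  → clear
Obstacle 3 [(0,23) (4,16) (6,13) (8,13) (8,24)]:
  edge (0,23)–(4,16): clear
  edge (4,16)–(6,13): clear
  edge (6,13)–(8,13): clear
  edge (8,13)–(8,24): clear
  edge (8,24)–(0,23): clear
  midpoint (19,41/2) outside
  → clear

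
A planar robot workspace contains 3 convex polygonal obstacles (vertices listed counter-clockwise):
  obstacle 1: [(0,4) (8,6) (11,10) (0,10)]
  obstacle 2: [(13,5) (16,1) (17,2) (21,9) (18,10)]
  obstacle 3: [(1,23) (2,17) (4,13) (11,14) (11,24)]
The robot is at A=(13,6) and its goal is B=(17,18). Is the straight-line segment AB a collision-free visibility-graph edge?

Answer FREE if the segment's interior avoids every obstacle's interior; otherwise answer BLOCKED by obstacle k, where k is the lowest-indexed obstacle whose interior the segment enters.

FREE

Obstacle 1 [(0,4) (8,6) (11,10) (0,10)]:
  edge (0,4)–(8,6): clear
  edge (8,6)–(11,10): clear
  edge (11,10)–(0,10): clear
  edge (0,10)–(0,4): clear
  midpoint (15,12) outside
  → clear
Obstacle 2 [(13,5) (16,1) (17,2) (21,9) (18,10)]:
  edge (13,5)–(16,1): clear
  edge (16,1)–(17,2): clear
  edge (17,2)–(21,9): clear
  edge (21,9)–(18,10): clear
  edge (18,10)–(13,5): clear
  midpoint (15,12) outside
  → clear
Obstacle 3 [(1,23) (2,17) (4,13) (11,14) (11,24)]:
  edge (1,23)–(2,17): clear
  edge (2,17)–(4,13): clear
  edge (4,13)–(11,14): clear
  edge (11,14)–(11,24): clear
  edge (11,24)–(1,23): clear
  midpoint (15,12) outside
  → clear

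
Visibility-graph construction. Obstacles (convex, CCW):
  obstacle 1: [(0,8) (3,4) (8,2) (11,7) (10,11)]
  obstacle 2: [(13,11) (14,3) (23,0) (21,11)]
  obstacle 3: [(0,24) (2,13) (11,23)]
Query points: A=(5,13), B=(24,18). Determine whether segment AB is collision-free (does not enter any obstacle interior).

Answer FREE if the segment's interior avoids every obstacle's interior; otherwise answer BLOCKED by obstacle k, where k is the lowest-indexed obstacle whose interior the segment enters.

Obstacle 1 [(0,8) (3,4) (8,2) (11,7) (10,11)]:
  edge (0,8)–(3,4): clear
  edge (3,4)–(8,2): clear
  edge (8,2)–(11,7): clear
  edge (11,7)–(10,11): clear
  edge (10,11)–(0,8): clear
  midpoint (29/2,31/2) outside
  → clear
Obstacle 2 [(13,11) (14,3) (23,0) (21,11)]:
  edge (13,11)–(14,3): clear
  edge (14,3)–(23,0): clear
  edge (23,0)–(21,11): clear
  edge (21,11)–(13,11): clear
  midpoint (29/2,31/2) outside
  → clear
Obstacle 3 [(0,24) (2,13) (11,23)]:
  edge (0,24)–(2,13): clear
  edge (2,13)–(11,23): clear
  edge (11,23)–(0,24): clear
  midpoint (29/2,31/2) outside
  → clear

FREE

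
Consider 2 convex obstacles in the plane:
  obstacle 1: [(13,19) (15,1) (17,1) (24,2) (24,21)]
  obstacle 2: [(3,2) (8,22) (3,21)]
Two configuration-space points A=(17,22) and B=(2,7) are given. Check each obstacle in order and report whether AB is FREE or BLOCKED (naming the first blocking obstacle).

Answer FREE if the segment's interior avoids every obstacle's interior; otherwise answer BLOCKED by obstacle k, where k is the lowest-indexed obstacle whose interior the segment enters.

Obstacle 1 [(13,19) (15,1) (17,1) (24,2) (24,21)]:
  edge (13,19)–(15,1): crosses AB
  edge (15,1)–(17,1): clear
  edge (17,1)–(24,2): clear
  edge (24,2)–(24,21): clear
  edge (24,21)–(13,19): crosses AB
  → BLOCKED
Obstacle 2 [(3,2) (8,22) (3,21)]:
  edge (3,2)–(8,22): crosses AB
  edge (8,22)–(3,21): clear
  edge (3,21)–(3,2): crosses AB
  → BLOCKED

BLOCKED by obstacle 1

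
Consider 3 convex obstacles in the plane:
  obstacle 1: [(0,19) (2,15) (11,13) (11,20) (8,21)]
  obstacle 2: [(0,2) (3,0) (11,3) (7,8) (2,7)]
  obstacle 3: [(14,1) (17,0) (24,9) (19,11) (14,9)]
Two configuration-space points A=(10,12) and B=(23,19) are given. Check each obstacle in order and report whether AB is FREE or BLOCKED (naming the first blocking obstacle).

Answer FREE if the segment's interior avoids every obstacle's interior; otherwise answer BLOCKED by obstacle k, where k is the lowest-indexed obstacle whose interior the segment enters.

Obstacle 1 [(0,19) (2,15) (11,13) (11,20) (8,21)]:
  edge (0,19)–(2,15): clear
  edge (2,15)–(11,13): clear
  edge (11,13)–(11,20): clear
  edge (11,20)–(8,21): clear
  edge (8,21)–(0,19): clear
  midpoint (33/2,31/2) outside
  → clear
Obstacle 2 [(0,2) (3,0) (11,3) (7,8) (2,7)]:
  edge (0,2)–(3,0): clear
  edge (3,0)–(11,3): clear
  edge (11,3)–(7,8): clear
  edge (7,8)–(2,7): clear
  edge (2,7)–(0,2): clear
  midpoint (33/2,31/2) outside
  → clear
Obstacle 3 [(14,1) (17,0) (24,9) (19,11) (14,9)]:
  edge (14,1)–(17,0): clear
  edge (17,0)–(24,9): clear
  edge (24,9)–(19,11): clear
  edge (19,11)–(14,9): clear
  edge (14,9)–(14,1): clear
  midpoint (33/2,31/2) outside
  → clear

FREE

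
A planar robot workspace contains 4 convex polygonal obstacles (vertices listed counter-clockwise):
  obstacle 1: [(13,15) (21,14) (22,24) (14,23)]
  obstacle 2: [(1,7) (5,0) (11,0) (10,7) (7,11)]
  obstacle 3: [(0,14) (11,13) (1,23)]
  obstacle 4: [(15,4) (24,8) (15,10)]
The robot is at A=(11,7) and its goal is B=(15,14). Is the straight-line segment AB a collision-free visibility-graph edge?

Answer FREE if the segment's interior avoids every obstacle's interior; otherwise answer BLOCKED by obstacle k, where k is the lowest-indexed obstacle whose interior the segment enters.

FREE

Obstacle 1 [(13,15) (21,14) (22,24) (14,23)]:
  edge (13,15)–(21,14): clear
  edge (21,14)–(22,24): clear
  edge (22,24)–(14,23): clear
  edge (14,23)–(13,15): clear
  midpoint (13,21/2) outside
  → clear
Obstacle 2 [(1,7) (5,0) (11,0) (10,7) (7,11)]:
  edge (1,7)–(5,0): clear
  edge (5,0)–(11,0): clear
  edge (11,0)–(10,7): clear
  edge (10,7)–(7,11): clear
  edge (7,11)–(1,7): clear
  midpoint (13,21/2) outside
  → clear
Obstacle 3 [(0,14) (11,13) (1,23)]:
  edge (0,14)–(11,13): clear
  edge (11,13)–(1,23): clear
  edge (1,23)–(0,14): clear
  midpoint (13,21/2) outside
  → clear
Obstacle 4 [(15,4) (24,8) (15,10)]:
  edge (15,4)–(24,8): clear
  edge (24,8)–(15,10): clear
  edge (15,10)–(15,4): clear
  midpoint (13,21/2) outside
  → clear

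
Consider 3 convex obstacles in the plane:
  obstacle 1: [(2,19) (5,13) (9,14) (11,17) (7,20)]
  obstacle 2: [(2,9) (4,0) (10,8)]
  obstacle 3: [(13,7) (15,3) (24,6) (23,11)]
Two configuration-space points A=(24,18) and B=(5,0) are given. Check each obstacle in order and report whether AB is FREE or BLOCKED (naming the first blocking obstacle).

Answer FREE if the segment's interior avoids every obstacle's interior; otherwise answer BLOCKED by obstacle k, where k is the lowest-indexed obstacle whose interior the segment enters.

FREE

Obstacle 1 [(2,19) (5,13) (9,14) (11,17) (7,20)]:
  edge (2,19)–(5,13): clear
  edge (5,13)–(9,14): clear
  edge (9,14)–(11,17): clear
  edge (11,17)–(7,20): clear
  edge (7,20)–(2,19): clear
  midpoint (29/2,9) outside
  → clear
Obstacle 2 [(2,9) (4,0) (10,8)]:
  edge (2,9)–(4,0): clear
  edge (4,0)–(10,8): clear
  edge (10,8)–(2,9): clear
  midpoint (29/2,9) outside
  → clear
Obstacle 3 [(13,7) (15,3) (24,6) (23,11)]:
  edge (13,7)–(15,3): clear
  edge (15,3)–(24,6): clear
  edge (24,6)–(23,11): clear
  edge (23,11)–(13,7): clear
  midpoint (29/2,9) outside
  → clear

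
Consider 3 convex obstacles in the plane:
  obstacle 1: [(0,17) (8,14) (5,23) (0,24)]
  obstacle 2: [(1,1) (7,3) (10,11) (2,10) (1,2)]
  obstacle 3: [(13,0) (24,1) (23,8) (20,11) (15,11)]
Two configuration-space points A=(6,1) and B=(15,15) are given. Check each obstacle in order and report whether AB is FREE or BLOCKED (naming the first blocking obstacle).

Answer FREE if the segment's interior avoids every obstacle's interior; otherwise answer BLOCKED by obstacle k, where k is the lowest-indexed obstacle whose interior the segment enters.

FREE

Obstacle 1 [(0,17) (8,14) (5,23) (0,24)]:
  edge (0,17)–(8,14): clear
  edge (8,14)–(5,23): clear
  edge (5,23)–(0,24): clear
  edge (0,24)–(0,17): clear
  midpoint (21/2,8) outside
  → clear
Obstacle 2 [(1,1) (7,3) (10,11) (2,10) (1,2)]:
  edge (1,1)–(7,3): clear
  edge (7,3)–(10,11): clear
  edge (10,11)–(2,10): clear
  edge (2,10)–(1,2): clear
  edge (1,2)–(1,1): clear
  midpoint (21/2,8) outside
  → clear
Obstacle 3 [(13,0) (24,1) (23,8) (20,11) (15,11)]:
  edge (13,0)–(24,1): clear
  edge (24,1)–(23,8): clear
  edge (23,8)–(20,11): clear
  edge (20,11)–(15,11): clear
  edge (15,11)–(13,0): clear
  midpoint (21/2,8) outside
  → clear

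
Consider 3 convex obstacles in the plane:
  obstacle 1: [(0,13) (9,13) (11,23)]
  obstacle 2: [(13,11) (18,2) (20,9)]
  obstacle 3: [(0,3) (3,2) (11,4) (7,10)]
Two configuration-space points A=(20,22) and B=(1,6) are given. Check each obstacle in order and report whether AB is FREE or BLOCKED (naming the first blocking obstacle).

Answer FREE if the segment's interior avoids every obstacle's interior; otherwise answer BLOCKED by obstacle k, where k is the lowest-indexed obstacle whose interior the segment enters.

FREE

Obstacle 1 [(0,13) (9,13) (11,23)]:
  edge (0,13)–(9,13): clear
  edge (9,13)–(11,23): clear
  edge (11,23)–(0,13): clear
  midpoint (21/2,14) outside
  → clear
Obstacle 2 [(13,11) (18,2) (20,9)]:
  edge (13,11)–(18,2): clear
  edge (18,2)–(20,9): clear
  edge (20,9)–(13,11): clear
  midpoint (21/2,14) outside
  → clear
Obstacle 3 [(0,3) (3,2) (11,4) (7,10)]:
  edge (0,3)–(3,2): clear
  edge (3,2)–(11,4): clear
  edge (11,4)–(7,10): clear
  edge (7,10)–(0,3): clear
  midpoint (21/2,14) outside
  → clear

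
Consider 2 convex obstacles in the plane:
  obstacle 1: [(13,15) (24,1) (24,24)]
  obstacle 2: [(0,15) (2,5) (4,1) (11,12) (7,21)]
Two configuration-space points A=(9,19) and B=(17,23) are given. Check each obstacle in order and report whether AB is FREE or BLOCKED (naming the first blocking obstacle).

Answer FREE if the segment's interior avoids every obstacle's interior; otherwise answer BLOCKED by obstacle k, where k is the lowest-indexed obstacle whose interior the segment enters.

Obstacle 1 [(13,15) (24,1) (24,24)]:
  edge (13,15)–(24,1): clear
  edge (24,1)–(24,24): clear
  edge (24,24)–(13,15): clear
  midpoint (13,21) outside
  → clear
Obstacle 2 [(0,15) (2,5) (4,1) (11,12) (7,21)]:
  edge (0,15)–(2,5): clear
  edge (2,5)–(4,1): clear
  edge (4,1)–(11,12): clear
  edge (11,12)–(7,21): clear
  edge (7,21)–(0,15): clear
  midpoint (13,21) outside
  → clear

FREE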